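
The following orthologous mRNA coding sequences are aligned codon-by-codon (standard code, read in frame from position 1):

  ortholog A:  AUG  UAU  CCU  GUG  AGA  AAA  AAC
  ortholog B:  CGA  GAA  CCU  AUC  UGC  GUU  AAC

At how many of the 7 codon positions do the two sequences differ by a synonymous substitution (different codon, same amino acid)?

Codon 1: AUG Met / CGA Arg — nonsynonymous.
Codon 2: UAU Tyr / GAA Glu — nonsynonymous.
Codon 3: CCU Pro / CCU Pro — identical.
Codon 4: GUG Val / AUC Ile — nonsynonymous.
Codon 5: AGA Arg / UGC Cys — nonsynonymous.
Codon 6: AAA Lys / GUU Val — nonsynonymous.
Codon 7: AAC Asn / AAC Asn — identical.
Synonymous differences: 0.

0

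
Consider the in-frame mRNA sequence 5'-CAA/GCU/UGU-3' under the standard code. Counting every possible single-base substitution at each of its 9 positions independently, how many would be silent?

Codon 1 (CAA, Gln): 1 synonymous substitution.
Codon 2 (GCU, Ala): 3 synonymous substitutions.
Codon 3 (UGU, Cys): 1 synonymous substitution.
Total: 1 + 3 + 1 = 5.

5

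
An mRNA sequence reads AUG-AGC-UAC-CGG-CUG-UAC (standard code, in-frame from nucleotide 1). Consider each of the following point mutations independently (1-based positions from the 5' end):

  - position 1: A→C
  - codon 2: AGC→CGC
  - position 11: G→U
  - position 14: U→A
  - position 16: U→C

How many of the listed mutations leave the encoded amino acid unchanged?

Codon 1: AUG (Met) → CUG (Leu) — missense.
Codon 2: AGC (Ser) → CGC (Arg) — missense.
Codon 4: CGG (Arg) → CUG (Leu) — missense.
Codon 5: CUG (Leu) → CAG (Gln) — missense.
Codon 6: UAC (Tyr) → CAC (His) — missense.
Synonymous: 0 of 5.

0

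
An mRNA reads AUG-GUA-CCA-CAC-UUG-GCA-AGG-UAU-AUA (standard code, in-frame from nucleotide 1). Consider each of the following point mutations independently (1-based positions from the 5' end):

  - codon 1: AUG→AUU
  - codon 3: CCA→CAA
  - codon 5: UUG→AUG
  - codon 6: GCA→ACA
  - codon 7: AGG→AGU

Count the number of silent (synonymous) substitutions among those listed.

Codon 1: AUG (Met) → AUU (Ile) — missense.
Codon 3: CCA (Pro) → CAA (Gln) — missense.
Codon 5: UUG (Leu) → AUG (Met) — missense.
Codon 6: GCA (Ala) → ACA (Thr) — missense.
Codon 7: AGG (Arg) → AGU (Ser) — missense.
Synonymous: 0 of 5.

0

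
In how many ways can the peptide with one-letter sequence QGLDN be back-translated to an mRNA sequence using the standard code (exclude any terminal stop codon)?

192

Gln: 2 codons.
Gly: 4 codons.
Leu: 6 codons.
Asp: 2 codons.
Asn: 2 codons.
2 × 4 × 6 × 2 × 2 = 192.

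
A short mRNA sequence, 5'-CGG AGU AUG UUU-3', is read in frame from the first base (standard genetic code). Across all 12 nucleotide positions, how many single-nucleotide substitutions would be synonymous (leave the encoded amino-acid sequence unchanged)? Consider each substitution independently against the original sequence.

6

Codon 1 (CGG, Arg): 4 synonymous substitutions.
Codon 2 (AGU, Ser): 1 synonymous substitution.
Codon 3 (AUG, Met): 0 synonymous substitutions.
Codon 4 (UUU, Phe): 1 synonymous substitution.
Total: 4 + 1 + 0 + 1 = 6.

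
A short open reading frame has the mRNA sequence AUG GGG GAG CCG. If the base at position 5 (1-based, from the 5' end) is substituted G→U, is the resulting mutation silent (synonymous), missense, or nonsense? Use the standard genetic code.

Position 5 falls in codon 2: GGG → Gly.
After the substitution the codon is GUG → Val.
Gly ≠ Val, so this is a missense mutation.

missense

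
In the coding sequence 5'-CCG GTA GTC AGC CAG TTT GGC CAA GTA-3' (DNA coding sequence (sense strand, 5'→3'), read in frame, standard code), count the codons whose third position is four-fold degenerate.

Codon 1 CCG (Pro): third position 4-fold.
Codon 2 GTA (Val): third position 4-fold.
Codon 3 GTC (Val): third position 4-fold.
Codon 4 AGC (Ser): third position 2-fold.
Codon 5 CAG (Gln): third position 2-fold.
Codon 6 TTT (Phe): third position 2-fold.
Codon 7 GGC (Gly): third position 4-fold.
Codon 8 CAA (Gln): third position 2-fold.
Codon 9 GTA (Val): third position 4-fold.
Four-fold degenerate third positions: 5.

5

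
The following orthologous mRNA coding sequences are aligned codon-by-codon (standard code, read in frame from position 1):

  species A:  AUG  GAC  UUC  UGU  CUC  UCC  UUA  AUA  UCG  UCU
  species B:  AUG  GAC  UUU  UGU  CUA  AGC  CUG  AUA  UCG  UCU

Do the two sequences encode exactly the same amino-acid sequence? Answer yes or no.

yes

Codon 1: AUG Met / AUG Met — identical.
Codon 2: GAC Asp / GAC Asp — identical.
Codon 3: UUC Phe / UUU Phe — synonymous.
Codon 4: UGU Cys / UGU Cys — identical.
Codon 5: CUC Leu / CUA Leu — synonymous.
Codon 6: UCC Ser / AGC Ser — synonymous.
Codon 7: UUA Leu / CUG Leu — synonymous.
Codon 8: AUA Ile / AUA Ile — identical.
Codon 9: UCG Ser / UCG Ser — identical.
Codon 10: UCU Ser / UCU Ser — identical.
Nonsynonymous differences: 0 → same protein.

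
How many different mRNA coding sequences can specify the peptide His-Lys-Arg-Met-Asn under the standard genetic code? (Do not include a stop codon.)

His: 2 codons.
Lys: 2 codons.
Arg: 6 codons.
Met: 1 codon.
Asn: 2 codons.
2 × 2 × 6 × 1 × 2 = 48.

48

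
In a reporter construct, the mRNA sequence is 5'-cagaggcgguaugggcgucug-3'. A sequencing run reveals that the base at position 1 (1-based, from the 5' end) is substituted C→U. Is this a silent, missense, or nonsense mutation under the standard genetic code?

Position 1 falls in codon 1: CAG → Gln.
After the substitution the codon is UAG → Stop.
The new codon is a stop codon, so this is a nonsense mutation.

nonsense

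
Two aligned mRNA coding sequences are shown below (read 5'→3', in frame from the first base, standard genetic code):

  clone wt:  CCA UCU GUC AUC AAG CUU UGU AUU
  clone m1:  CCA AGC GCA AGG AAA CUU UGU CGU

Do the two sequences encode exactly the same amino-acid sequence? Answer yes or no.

no

Codon 1: CCA Pro / CCA Pro — identical.
Codon 2: UCU Ser / AGC Ser — synonymous.
Codon 3: GUC Val / GCA Ala — nonsynonymous.
Codon 4: AUC Ile / AGG Arg — nonsynonymous.
Codon 5: AAG Lys / AAA Lys — synonymous.
Codon 6: CUU Leu / CUU Leu — identical.
Codon 7: UGU Cys / UGU Cys — identical.
Codon 8: AUU Ile / CGU Arg — nonsynonymous.
Nonsynonymous differences: 3 → different protein.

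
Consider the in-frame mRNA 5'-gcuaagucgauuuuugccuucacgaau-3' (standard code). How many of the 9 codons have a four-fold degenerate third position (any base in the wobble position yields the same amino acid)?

4

Codon 1 GCU (Ala): third position 4-fold.
Codon 2 AAG (Lys): third position 2-fold.
Codon 3 UCG (Ser): third position 4-fold.
Codon 4 AUU (Ile): third position 3-fold.
Codon 5 UUU (Phe): third position 2-fold.
Codon 6 GCC (Ala): third position 4-fold.
Codon 7 UUC (Phe): third position 2-fold.
Codon 8 ACG (Thr): third position 4-fold.
Codon 9 AAU (Asn): third position 2-fold.
Four-fold degenerate third positions: 4.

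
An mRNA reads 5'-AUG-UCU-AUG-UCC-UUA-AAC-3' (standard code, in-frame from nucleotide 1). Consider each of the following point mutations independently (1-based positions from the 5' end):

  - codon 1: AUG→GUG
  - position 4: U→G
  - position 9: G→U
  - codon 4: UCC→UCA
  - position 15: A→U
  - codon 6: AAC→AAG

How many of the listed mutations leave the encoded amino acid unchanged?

Codon 1: AUG (Met) → GUG (Val) — missense.
Codon 2: UCU (Ser) → GCU (Ala) — missense.
Codon 3: AUG (Met) → AUU (Ile) — missense.
Codon 4: UCC (Ser) → UCA (Ser) — synonymous.
Codon 5: UUA (Leu) → UUU (Phe) — missense.
Codon 6: AAC (Asn) → AAG (Lys) — missense.
Synonymous: 1 of 6.

1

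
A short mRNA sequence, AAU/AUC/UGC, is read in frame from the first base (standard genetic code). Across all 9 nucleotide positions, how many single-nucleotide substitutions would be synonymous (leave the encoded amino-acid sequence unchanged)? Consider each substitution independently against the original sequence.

4

Codon 1 (AAU, Asn): 1 synonymous substitution.
Codon 2 (AUC, Ile): 2 synonymous substitutions.
Codon 3 (UGC, Cys): 1 synonymous substitution.
Total: 1 + 2 + 1 = 4.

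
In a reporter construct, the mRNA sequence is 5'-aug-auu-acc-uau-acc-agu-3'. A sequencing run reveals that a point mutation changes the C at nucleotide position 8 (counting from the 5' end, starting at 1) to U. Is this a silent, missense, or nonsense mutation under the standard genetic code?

missense

Position 8 falls in codon 3: ACC → Thr.
After the substitution the codon is AUC → Ile.
Thr ≠ Ile, so this is a missense mutation.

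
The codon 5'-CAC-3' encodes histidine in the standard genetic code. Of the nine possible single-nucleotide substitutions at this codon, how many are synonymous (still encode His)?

Position 1: none → 0 synonymous.
Position 2: none → 0 synonymous.
Position 3: CAU → 1 synonymous.
Total: 0 + 0 + 1 = 1.

1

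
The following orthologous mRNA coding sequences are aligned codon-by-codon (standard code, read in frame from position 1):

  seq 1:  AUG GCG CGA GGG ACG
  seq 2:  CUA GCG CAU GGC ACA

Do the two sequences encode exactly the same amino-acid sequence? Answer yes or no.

no

Codon 1: AUG Met / CUA Leu — nonsynonymous.
Codon 2: GCG Ala / GCG Ala — identical.
Codon 3: CGA Arg / CAU His — nonsynonymous.
Codon 4: GGG Gly / GGC Gly — synonymous.
Codon 5: ACG Thr / ACA Thr — synonymous.
Nonsynonymous differences: 2 → different protein.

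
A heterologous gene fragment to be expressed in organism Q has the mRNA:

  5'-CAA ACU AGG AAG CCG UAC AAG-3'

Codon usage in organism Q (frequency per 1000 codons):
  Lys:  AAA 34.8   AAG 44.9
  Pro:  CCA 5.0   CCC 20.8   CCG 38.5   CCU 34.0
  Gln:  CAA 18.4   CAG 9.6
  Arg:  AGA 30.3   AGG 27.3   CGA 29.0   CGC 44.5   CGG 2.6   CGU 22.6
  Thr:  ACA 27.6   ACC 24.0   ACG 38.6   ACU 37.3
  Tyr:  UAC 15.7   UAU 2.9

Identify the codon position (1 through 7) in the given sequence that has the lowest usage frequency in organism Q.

Codon 1 CAA (Gln): 18.4 per 1000.
Codon 2 ACU (Thr): 37.3 per 1000.
Codon 3 AGG (Arg): 27.3 per 1000.
Codon 4 AAG (Lys): 44.9 per 1000.
Codon 5 CCG (Pro): 38.5 per 1000.
Codon 6 UAC (Tyr): 15.7 per 1000.
Codon 7 AAG (Lys): 44.9 per 1000.
Lowest frequency is 15.7 at codon 6.

6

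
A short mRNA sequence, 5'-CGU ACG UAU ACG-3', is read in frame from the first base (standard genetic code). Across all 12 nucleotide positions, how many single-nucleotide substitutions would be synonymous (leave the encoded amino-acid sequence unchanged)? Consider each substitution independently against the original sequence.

Codon 1 (CGU, Arg): 3 synonymous substitutions.
Codon 2 (ACG, Thr): 3 synonymous substitutions.
Codon 3 (UAU, Tyr): 1 synonymous substitution.
Codon 4 (ACG, Thr): 3 synonymous substitutions.
Total: 3 + 3 + 1 + 3 = 10.

10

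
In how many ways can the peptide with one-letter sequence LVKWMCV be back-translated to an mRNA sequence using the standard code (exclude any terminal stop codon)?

384

Leu: 6 codons.
Val: 4 codons.
Lys: 2 codons.
Trp: 1 codon.
Met: 1 codon.
Cys: 2 codons.
Val: 4 codons.
6 × 4 × 2 × 1 × 1 × 2 × 4 = 384.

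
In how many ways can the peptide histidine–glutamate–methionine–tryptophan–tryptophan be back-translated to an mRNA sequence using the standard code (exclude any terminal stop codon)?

4

His: 2 codons.
Glu: 2 codons.
Met: 1 codon.
Trp: 1 codon.
Trp: 1 codon.
2 × 2 × 1 × 1 × 1 = 4.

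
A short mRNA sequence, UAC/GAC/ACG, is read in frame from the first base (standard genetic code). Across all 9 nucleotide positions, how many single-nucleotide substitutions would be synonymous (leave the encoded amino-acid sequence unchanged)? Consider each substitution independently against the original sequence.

5

Codon 1 (UAC, Tyr): 1 synonymous substitution.
Codon 2 (GAC, Asp): 1 synonymous substitution.
Codon 3 (ACG, Thr): 3 synonymous substitutions.
Total: 1 + 1 + 3 = 5.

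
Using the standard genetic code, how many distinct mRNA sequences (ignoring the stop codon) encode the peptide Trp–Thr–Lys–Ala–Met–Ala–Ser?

Trp: 1 codon.
Thr: 4 codons.
Lys: 2 codons.
Ala: 4 codons.
Met: 1 codon.
Ala: 4 codons.
Ser: 6 codons.
1 × 4 × 2 × 4 × 1 × 4 × 6 = 768.

768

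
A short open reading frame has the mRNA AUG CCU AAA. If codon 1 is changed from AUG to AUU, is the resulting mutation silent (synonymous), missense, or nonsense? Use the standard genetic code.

Position 3 falls in codon 1: AUG → Met.
After the substitution the codon is AUU → Ile.
Met ≠ Ile, so this is a missense mutation.

missense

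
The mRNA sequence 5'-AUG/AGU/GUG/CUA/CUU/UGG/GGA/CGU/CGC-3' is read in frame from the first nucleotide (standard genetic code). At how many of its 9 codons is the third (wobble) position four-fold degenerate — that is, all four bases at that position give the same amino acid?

6

Codon 1 AUG (Met): third position 1-fold.
Codon 2 AGU (Ser): third position 2-fold.
Codon 3 GUG (Val): third position 4-fold.
Codon 4 CUA (Leu): third position 4-fold.
Codon 5 CUU (Leu): third position 4-fold.
Codon 6 UGG (Trp): third position 1-fold.
Codon 7 GGA (Gly): third position 4-fold.
Codon 8 CGU (Arg): third position 4-fold.
Codon 9 CGC (Arg): third position 4-fold.
Four-fold degenerate third positions: 6.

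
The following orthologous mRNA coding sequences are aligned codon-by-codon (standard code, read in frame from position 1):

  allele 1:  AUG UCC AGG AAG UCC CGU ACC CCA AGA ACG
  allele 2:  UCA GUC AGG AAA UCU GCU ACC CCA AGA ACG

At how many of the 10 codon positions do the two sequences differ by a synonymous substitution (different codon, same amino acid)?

Codon 1: AUG Met / UCA Ser — nonsynonymous.
Codon 2: UCC Ser / GUC Val — nonsynonymous.
Codon 3: AGG Arg / AGG Arg — identical.
Codon 4: AAG Lys / AAA Lys — synonymous.
Codon 5: UCC Ser / UCU Ser — synonymous.
Codon 6: CGU Arg / GCU Ala — nonsynonymous.
Codon 7: ACC Thr / ACC Thr — identical.
Codon 8: CCA Pro / CCA Pro — identical.
Codon 9: AGA Arg / AGA Arg — identical.
Codon 10: ACG Thr / ACG Thr — identical.
Synonymous differences: 2.

2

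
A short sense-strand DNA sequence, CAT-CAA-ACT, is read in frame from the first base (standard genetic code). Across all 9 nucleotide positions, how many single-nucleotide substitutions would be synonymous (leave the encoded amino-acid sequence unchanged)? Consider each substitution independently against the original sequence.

Codon 1 (CAT, His): 1 synonymous substitution.
Codon 2 (CAA, Gln): 1 synonymous substitution.
Codon 3 (ACT, Thr): 3 synonymous substitutions.
Total: 1 + 1 + 3 = 5.

5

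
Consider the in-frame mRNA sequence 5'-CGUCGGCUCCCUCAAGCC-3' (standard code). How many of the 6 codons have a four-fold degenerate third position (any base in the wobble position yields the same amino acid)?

5

Codon 1 CGU (Arg): third position 4-fold.
Codon 2 CGG (Arg): third position 4-fold.
Codon 3 CUC (Leu): third position 4-fold.
Codon 4 CCU (Pro): third position 4-fold.
Codon 5 CAA (Gln): third position 2-fold.
Codon 6 GCC (Ala): third position 4-fold.
Four-fold degenerate third positions: 5.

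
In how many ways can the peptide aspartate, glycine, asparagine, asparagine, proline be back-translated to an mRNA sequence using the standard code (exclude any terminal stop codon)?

128

Asp: 2 codons.
Gly: 4 codons.
Asn: 2 codons.
Asn: 2 codons.
Pro: 4 codons.
2 × 4 × 2 × 2 × 4 = 128.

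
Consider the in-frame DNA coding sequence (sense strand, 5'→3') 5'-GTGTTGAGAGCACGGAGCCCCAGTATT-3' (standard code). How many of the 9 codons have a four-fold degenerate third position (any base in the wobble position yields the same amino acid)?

4

Codon 1 GTG (Val): third position 4-fold.
Codon 2 TTG (Leu): third position 2-fold.
Codon 3 AGA (Arg): third position 2-fold.
Codon 4 GCA (Ala): third position 4-fold.
Codon 5 CGG (Arg): third position 4-fold.
Codon 6 AGC (Ser): third position 2-fold.
Codon 7 CCC (Pro): third position 4-fold.
Codon 8 AGT (Ser): third position 2-fold.
Codon 9 ATT (Ile): third position 3-fold.
Four-fold degenerate third positions: 4.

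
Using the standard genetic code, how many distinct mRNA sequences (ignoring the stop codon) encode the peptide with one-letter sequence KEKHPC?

Lys: 2 codons.
Glu: 2 codons.
Lys: 2 codons.
His: 2 codons.
Pro: 4 codons.
Cys: 2 codons.
2 × 2 × 2 × 2 × 4 × 2 = 128.

128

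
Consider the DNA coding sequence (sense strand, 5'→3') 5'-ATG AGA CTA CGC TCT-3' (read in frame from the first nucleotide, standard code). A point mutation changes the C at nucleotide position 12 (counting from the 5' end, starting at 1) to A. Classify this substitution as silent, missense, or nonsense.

silent

Position 12 falls in codon 4: CGC → Arg.
After the substitution the codon is CGA → Arg.
Both encode Arg, so the change is synonymous.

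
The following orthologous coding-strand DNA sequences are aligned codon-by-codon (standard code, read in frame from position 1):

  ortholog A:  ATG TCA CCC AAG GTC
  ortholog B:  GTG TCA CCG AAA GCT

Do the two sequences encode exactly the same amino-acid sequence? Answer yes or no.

no

Codon 1: ATG Met / GTG Val — nonsynonymous.
Codon 2: TCA Ser / TCA Ser — identical.
Codon 3: CCC Pro / CCG Pro — synonymous.
Codon 4: AAG Lys / AAA Lys — synonymous.
Codon 5: GTC Val / GCT Ala — nonsynonymous.
Nonsynonymous differences: 2 → different protein.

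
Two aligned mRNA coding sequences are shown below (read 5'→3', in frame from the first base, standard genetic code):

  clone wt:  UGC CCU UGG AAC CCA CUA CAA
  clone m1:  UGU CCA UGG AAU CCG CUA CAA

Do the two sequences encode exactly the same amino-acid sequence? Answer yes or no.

yes

Codon 1: UGC Cys / UGU Cys — synonymous.
Codon 2: CCU Pro / CCA Pro — synonymous.
Codon 3: UGG Trp / UGG Trp — identical.
Codon 4: AAC Asn / AAU Asn — synonymous.
Codon 5: CCA Pro / CCG Pro — synonymous.
Codon 6: CUA Leu / CUA Leu — identical.
Codon 7: CAA Gln / CAA Gln — identical.
Nonsynonymous differences: 0 → same protein.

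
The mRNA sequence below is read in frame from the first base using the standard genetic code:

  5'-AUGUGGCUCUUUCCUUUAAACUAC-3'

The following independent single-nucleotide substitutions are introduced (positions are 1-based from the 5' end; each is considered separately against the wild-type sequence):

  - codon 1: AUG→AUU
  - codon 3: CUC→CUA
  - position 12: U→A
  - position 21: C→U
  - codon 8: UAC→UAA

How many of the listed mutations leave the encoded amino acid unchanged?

Codon 1: AUG (Met) → AUU (Ile) — missense.
Codon 3: CUC (Leu) → CUA (Leu) — synonymous.
Codon 4: UUU (Phe) → UUA (Leu) — missense.
Codon 7: AAC (Asn) → AAU (Asn) — synonymous.
Codon 8: UAC (Tyr) → UAA (Stop) — nonsense.
Synonymous: 2 of 5.

2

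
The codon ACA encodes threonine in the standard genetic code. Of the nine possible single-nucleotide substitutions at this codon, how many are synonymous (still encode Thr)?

3

Position 1: none → 0 synonymous.
Position 2: none → 0 synonymous.
Position 3: ACT, ACC, ACG → 3 synonymous.
Total: 0 + 0 + 3 = 3.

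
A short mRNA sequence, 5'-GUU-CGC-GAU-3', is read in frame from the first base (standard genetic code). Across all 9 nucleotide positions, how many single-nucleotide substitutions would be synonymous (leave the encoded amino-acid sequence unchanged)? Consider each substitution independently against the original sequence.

Codon 1 (GUU, Val): 3 synonymous substitutions.
Codon 2 (CGC, Arg): 3 synonymous substitutions.
Codon 3 (GAU, Asp): 1 synonymous substitution.
Total: 3 + 3 + 1 = 7.

7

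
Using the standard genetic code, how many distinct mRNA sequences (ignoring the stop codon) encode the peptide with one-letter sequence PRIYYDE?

1152

Pro: 4 codons.
Arg: 6 codons.
Ile: 3 codons.
Tyr: 2 codons.
Tyr: 2 codons.
Asp: 2 codons.
Glu: 2 codons.
4 × 6 × 3 × 2 × 2 × 2 × 2 = 1152.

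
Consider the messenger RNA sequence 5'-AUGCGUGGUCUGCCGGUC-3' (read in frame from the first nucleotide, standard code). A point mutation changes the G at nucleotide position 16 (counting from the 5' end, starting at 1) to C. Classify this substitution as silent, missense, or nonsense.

Position 16 falls in codon 6: GUC → Val.
After the substitution the codon is CUC → Leu.
Val ≠ Leu, so this is a missense mutation.

missense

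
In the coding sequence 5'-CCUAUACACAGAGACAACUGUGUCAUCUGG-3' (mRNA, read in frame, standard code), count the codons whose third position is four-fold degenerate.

2

Codon 1 CCU (Pro): third position 4-fold.
Codon 2 AUA (Ile): third position 3-fold.
Codon 3 CAC (His): third position 2-fold.
Codon 4 AGA (Arg): third position 2-fold.
Codon 5 GAC (Asp): third position 2-fold.
Codon 6 AAC (Asn): third position 2-fold.
Codon 7 UGU (Cys): third position 2-fold.
Codon 8 GUC (Val): third position 4-fold.
Codon 9 AUC (Ile): third position 3-fold.
Codon 10 UGG (Trp): third position 1-fold.
Four-fold degenerate third positions: 2.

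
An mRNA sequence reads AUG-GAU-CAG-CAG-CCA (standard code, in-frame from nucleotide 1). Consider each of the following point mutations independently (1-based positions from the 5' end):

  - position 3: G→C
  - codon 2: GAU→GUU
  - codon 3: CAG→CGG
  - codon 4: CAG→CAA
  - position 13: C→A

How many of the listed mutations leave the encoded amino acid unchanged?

Codon 1: AUG (Met) → AUC (Ile) — missense.
Codon 2: GAU (Asp) → GUU (Val) — missense.
Codon 3: CAG (Gln) → CGG (Arg) — missense.
Codon 4: CAG (Gln) → CAA (Gln) — synonymous.
Codon 5: CCA (Pro) → ACA (Thr) — missense.
Synonymous: 1 of 5.

1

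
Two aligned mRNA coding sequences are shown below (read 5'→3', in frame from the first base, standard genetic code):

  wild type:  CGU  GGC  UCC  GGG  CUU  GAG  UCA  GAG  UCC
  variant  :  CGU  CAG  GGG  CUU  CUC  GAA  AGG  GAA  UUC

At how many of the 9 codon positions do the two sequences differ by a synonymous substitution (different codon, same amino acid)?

3

Codon 1: CGU Arg / CGU Arg — identical.
Codon 2: GGC Gly / CAG Gln — nonsynonymous.
Codon 3: UCC Ser / GGG Gly — nonsynonymous.
Codon 4: GGG Gly / CUU Leu — nonsynonymous.
Codon 5: CUU Leu / CUC Leu — synonymous.
Codon 6: GAG Glu / GAA Glu — synonymous.
Codon 7: UCA Ser / AGG Arg — nonsynonymous.
Codon 8: GAG Glu / GAA Glu — synonymous.
Codon 9: UCC Ser / UUC Phe — nonsynonymous.
Synonymous differences: 3.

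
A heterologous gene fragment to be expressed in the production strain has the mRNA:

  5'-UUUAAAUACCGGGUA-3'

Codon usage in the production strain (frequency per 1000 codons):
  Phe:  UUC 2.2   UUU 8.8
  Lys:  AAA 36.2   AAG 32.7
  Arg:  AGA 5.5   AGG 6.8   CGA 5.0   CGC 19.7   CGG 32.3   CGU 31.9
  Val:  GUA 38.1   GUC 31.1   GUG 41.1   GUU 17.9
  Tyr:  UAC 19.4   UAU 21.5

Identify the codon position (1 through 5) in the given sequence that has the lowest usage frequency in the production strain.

1

Codon 1 UUU (Phe): 8.8 per 1000.
Codon 2 AAA (Lys): 36.2 per 1000.
Codon 3 UAC (Tyr): 19.4 per 1000.
Codon 4 CGG (Arg): 32.3 per 1000.
Codon 5 GUA (Val): 38.1 per 1000.
Lowest frequency is 8.8 at codon 1.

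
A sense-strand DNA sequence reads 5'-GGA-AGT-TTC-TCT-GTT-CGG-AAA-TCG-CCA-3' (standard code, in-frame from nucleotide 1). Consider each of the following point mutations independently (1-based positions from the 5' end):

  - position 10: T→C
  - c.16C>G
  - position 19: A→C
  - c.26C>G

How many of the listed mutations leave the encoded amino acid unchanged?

0

Codon 4: TCT (Ser) → CCT (Pro) — missense.
Codon 6: CGG (Arg) → GGG (Gly) — missense.
Codon 7: AAA (Lys) → CAA (Gln) — missense.
Codon 9: CCA (Pro) → CGA (Arg) — missense.
Synonymous: 0 of 4.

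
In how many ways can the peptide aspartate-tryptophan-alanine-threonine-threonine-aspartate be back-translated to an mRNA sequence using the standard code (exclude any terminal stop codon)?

Asp: 2 codons.
Trp: 1 codon.
Ala: 4 codons.
Thr: 4 codons.
Thr: 4 codons.
Asp: 2 codons.
2 × 1 × 4 × 4 × 4 × 2 = 256.

256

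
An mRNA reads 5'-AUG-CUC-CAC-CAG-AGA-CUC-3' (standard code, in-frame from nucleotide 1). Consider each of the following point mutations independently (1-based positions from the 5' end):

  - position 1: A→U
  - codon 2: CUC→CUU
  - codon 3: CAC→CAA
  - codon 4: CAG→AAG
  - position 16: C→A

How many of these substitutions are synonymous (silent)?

Codon 1: AUG (Met) → UUG (Leu) — missense.
Codon 2: CUC (Leu) → CUU (Leu) — synonymous.
Codon 3: CAC (His) → CAA (Gln) — missense.
Codon 4: CAG (Gln) → AAG (Lys) — missense.
Codon 6: CUC (Leu) → AUC (Ile) — missense.
Synonymous: 1 of 5.

1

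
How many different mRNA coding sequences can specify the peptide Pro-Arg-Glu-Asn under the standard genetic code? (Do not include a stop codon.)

96

Pro: 4 codons.
Arg: 6 codons.
Glu: 2 codons.
Asn: 2 codons.
4 × 6 × 2 × 2 = 96.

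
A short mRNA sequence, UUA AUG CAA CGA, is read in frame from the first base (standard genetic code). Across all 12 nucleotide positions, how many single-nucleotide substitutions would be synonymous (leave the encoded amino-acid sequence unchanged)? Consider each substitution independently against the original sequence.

7

Codon 1 (UUA, Leu): 2 synonymous substitutions.
Codon 2 (AUG, Met): 0 synonymous substitutions.
Codon 3 (CAA, Gln): 1 synonymous substitution.
Codon 4 (CGA, Arg): 4 synonymous substitutions.
Total: 2 + 0 + 1 + 4 = 7.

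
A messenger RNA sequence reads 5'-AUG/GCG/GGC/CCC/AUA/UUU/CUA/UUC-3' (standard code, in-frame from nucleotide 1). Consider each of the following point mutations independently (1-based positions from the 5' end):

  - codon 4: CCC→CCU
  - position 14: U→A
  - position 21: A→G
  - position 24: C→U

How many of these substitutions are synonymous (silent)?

Codon 4: CCC (Pro) → CCU (Pro) — synonymous.
Codon 5: AUA (Ile) → AAA (Lys) — missense.
Codon 7: CUA (Leu) → CUG (Leu) — synonymous.
Codon 8: UUC (Phe) → UUU (Phe) — synonymous.
Synonymous: 3 of 4.

3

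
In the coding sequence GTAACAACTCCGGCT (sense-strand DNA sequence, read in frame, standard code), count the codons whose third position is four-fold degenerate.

5

Codon 1 GTA (Val): third position 4-fold.
Codon 2 ACA (Thr): third position 4-fold.
Codon 3 ACT (Thr): third position 4-fold.
Codon 4 CCG (Pro): third position 4-fold.
Codon 5 GCT (Ala): third position 4-fold.
Four-fold degenerate third positions: 5.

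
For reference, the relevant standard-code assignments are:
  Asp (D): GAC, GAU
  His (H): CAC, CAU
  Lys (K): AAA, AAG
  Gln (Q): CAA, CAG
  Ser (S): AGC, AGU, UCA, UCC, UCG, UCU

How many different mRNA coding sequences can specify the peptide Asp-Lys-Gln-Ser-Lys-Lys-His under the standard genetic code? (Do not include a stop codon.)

Asp: 2 codons.
Lys: 2 codons.
Gln: 2 codons.
Ser: 6 codons.
Lys: 2 codons.
Lys: 2 codons.
His: 2 codons.
2 × 2 × 2 × 6 × 2 × 2 × 2 = 384.

384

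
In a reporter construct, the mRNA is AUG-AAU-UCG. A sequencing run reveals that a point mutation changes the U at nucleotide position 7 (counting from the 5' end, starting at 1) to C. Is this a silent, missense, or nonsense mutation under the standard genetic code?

missense

Position 7 falls in codon 3: UCG → Ser.
After the substitution the codon is CCG → Pro.
Ser ≠ Pro, so this is a missense mutation.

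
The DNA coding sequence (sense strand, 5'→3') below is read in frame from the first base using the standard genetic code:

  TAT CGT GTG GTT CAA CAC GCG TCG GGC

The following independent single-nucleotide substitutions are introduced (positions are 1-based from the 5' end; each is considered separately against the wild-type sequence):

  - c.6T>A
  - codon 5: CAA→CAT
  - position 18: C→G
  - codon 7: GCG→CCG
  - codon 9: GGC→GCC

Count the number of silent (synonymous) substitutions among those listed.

1

Codon 2: CGT (Arg) → CGA (Arg) — synonymous.
Codon 5: CAA (Gln) → CAT (His) — missense.
Codon 6: CAC (His) → CAG (Gln) — missense.
Codon 7: GCG (Ala) → CCG (Pro) — missense.
Codon 9: GGC (Gly) → GCC (Ala) — missense.
Synonymous: 1 of 5.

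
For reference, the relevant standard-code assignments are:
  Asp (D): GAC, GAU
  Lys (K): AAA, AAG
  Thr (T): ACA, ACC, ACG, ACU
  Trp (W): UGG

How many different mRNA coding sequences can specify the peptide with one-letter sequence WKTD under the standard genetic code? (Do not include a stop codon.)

Trp: 1 codon.
Lys: 2 codons.
Thr: 4 codons.
Asp: 2 codons.
1 × 2 × 4 × 2 = 16.

16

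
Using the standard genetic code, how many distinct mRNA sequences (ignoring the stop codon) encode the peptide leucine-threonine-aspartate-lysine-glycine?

384

Leu: 6 codons.
Thr: 4 codons.
Asp: 2 codons.
Lys: 2 codons.
Gly: 4 codons.
6 × 4 × 2 × 2 × 4 = 384.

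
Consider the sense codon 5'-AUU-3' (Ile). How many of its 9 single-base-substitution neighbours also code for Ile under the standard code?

2

Position 1: none → 0 synonymous.
Position 2: none → 0 synonymous.
Position 3: AUC, AUA → 2 synonymous.
Total: 0 + 0 + 2 = 2.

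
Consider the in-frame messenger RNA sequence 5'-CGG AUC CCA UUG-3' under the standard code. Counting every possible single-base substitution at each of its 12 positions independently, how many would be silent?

Codon 1 (CGG, Arg): 4 synonymous substitutions.
Codon 2 (AUC, Ile): 2 synonymous substitutions.
Codon 3 (CCA, Pro): 3 synonymous substitutions.
Codon 4 (UUG, Leu): 2 synonymous substitutions.
Total: 4 + 2 + 3 + 2 = 11.

11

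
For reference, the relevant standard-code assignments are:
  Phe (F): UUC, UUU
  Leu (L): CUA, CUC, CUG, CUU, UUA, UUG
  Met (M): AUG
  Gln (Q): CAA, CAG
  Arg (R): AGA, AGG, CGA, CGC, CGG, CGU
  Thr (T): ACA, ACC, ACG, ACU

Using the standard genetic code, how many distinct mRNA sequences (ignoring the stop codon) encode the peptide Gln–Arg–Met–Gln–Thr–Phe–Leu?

Gln: 2 codons.
Arg: 6 codons.
Met: 1 codon.
Gln: 2 codons.
Thr: 4 codons.
Phe: 2 codons.
Leu: 6 codons.
2 × 6 × 1 × 2 × 4 × 2 × 6 = 1152.

1152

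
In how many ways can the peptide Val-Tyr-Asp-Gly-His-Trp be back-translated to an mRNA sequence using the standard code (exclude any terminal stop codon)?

128

Val: 4 codons.
Tyr: 2 codons.
Asp: 2 codons.
Gly: 4 codons.
His: 2 codons.
Trp: 1 codon.
4 × 2 × 2 × 4 × 2 × 1 = 128.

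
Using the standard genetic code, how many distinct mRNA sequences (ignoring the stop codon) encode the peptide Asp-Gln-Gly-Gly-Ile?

Asp: 2 codons.
Gln: 2 codons.
Gly: 4 codons.
Gly: 4 codons.
Ile: 3 codons.
2 × 2 × 4 × 4 × 3 = 192.

192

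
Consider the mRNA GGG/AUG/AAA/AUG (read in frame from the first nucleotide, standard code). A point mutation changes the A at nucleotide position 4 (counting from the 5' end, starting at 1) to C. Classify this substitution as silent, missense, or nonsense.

missense

Position 4 falls in codon 2: AUG → Met.
After the substitution the codon is CUG → Leu.
Met ≠ Leu, so this is a missense mutation.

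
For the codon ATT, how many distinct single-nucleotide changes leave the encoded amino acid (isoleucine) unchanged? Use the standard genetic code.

Position 1: none → 0 synonymous.
Position 2: none → 0 synonymous.
Position 3: ATC, ATA → 2 synonymous.
Total: 0 + 0 + 2 = 2.

2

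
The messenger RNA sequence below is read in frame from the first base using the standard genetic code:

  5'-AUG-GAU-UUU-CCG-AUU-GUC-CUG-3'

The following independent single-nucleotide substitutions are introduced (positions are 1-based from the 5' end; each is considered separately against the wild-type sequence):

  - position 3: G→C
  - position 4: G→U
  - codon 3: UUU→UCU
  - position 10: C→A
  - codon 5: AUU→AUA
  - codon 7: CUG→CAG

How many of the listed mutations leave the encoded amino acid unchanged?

1

Codon 1: AUG (Met) → AUC (Ile) — missense.
Codon 2: GAU (Asp) → UAU (Tyr) — missense.
Codon 3: UUU (Phe) → UCU (Ser) — missense.
Codon 4: CCG (Pro) → ACG (Thr) — missense.
Codon 5: AUU (Ile) → AUA (Ile) — synonymous.
Codon 7: CUG (Leu) → CAG (Gln) — missense.
Synonymous: 1 of 6.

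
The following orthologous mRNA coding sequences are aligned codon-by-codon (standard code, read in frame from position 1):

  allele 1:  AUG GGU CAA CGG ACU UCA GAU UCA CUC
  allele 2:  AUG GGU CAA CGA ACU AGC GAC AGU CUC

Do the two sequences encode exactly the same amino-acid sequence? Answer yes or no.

yes

Codon 1: AUG Met / AUG Met — identical.
Codon 2: GGU Gly / GGU Gly — identical.
Codon 3: CAA Gln / CAA Gln — identical.
Codon 4: CGG Arg / CGA Arg — synonymous.
Codon 5: ACU Thr / ACU Thr — identical.
Codon 6: UCA Ser / AGC Ser — synonymous.
Codon 7: GAU Asp / GAC Asp — synonymous.
Codon 8: UCA Ser / AGU Ser — synonymous.
Codon 9: CUC Leu / CUC Leu — identical.
Nonsynonymous differences: 0 → same protein.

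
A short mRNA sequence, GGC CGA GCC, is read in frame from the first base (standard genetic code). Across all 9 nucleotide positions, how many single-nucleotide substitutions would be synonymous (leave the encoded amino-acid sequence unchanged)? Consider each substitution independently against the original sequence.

Codon 1 (GGC, Gly): 3 synonymous substitutions.
Codon 2 (CGA, Arg): 4 synonymous substitutions.
Codon 3 (GCC, Ala): 3 synonymous substitutions.
Total: 3 + 4 + 3 = 10.

10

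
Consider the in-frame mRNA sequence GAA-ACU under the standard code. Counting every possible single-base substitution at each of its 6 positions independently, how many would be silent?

Codon 1 (GAA, Glu): 1 synonymous substitution.
Codon 2 (ACU, Thr): 3 synonymous substitutions.
Total: 1 + 3 = 4.

4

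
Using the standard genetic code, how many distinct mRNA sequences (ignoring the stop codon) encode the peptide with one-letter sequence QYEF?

16

Gln: 2 codons.
Tyr: 2 codons.
Glu: 2 codons.
Phe: 2 codons.
2 × 2 × 2 × 2 = 16.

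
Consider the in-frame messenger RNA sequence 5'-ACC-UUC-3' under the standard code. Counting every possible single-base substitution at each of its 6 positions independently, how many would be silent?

Codon 1 (ACC, Thr): 3 synonymous substitutions.
Codon 2 (UUC, Phe): 1 synonymous substitution.
Total: 3 + 1 = 4.

4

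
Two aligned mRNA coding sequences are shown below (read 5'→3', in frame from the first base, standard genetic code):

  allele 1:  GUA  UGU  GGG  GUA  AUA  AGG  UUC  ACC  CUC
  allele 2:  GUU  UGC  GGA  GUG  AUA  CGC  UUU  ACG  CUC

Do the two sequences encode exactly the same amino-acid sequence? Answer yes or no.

Codon 1: GUA Val / GUU Val — synonymous.
Codon 2: UGU Cys / UGC Cys — synonymous.
Codon 3: GGG Gly / GGA Gly — synonymous.
Codon 4: GUA Val / GUG Val — synonymous.
Codon 5: AUA Ile / AUA Ile — identical.
Codon 6: AGG Arg / CGC Arg — synonymous.
Codon 7: UUC Phe / UUU Phe — synonymous.
Codon 8: ACC Thr / ACG Thr — synonymous.
Codon 9: CUC Leu / CUC Leu — identical.
Nonsynonymous differences: 0 → same protein.

yes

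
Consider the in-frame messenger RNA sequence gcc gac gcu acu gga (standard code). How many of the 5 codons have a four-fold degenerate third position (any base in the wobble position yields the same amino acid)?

4

Codon 1 GCC (Ala): third position 4-fold.
Codon 2 GAC (Asp): third position 2-fold.
Codon 3 GCU (Ala): third position 4-fold.
Codon 4 ACU (Thr): third position 4-fold.
Codon 5 GGA (Gly): third position 4-fold.
Four-fold degenerate third positions: 4.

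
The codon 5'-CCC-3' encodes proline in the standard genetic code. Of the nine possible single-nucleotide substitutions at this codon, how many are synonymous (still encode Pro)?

3

Position 1: none → 0 synonymous.
Position 2: none → 0 synonymous.
Position 3: CCU, CCA, CCG → 3 synonymous.
Total: 0 + 0 + 3 = 3.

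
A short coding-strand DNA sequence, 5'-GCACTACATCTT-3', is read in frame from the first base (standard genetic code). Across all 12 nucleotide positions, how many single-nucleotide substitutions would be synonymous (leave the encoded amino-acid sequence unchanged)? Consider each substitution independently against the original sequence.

11

Codon 1 (GCA, Ala): 3 synonymous substitutions.
Codon 2 (CTA, Leu): 4 synonymous substitutions.
Codon 3 (CAT, His): 1 synonymous substitution.
Codon 4 (CTT, Leu): 3 synonymous substitutions.
Total: 3 + 4 + 1 + 3 = 11.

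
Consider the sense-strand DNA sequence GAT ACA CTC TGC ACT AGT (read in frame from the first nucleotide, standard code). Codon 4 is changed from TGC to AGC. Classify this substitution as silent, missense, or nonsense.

missense

Position 10 falls in codon 4: TGC → Cys.
After the substitution the codon is AGC → Ser.
Cys ≠ Ser, so this is a missense mutation.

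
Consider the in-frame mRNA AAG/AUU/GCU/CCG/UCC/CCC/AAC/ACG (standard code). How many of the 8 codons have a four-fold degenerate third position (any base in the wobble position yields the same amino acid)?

5

Codon 1 AAG (Lys): third position 2-fold.
Codon 2 AUU (Ile): third position 3-fold.
Codon 3 GCU (Ala): third position 4-fold.
Codon 4 CCG (Pro): third position 4-fold.
Codon 5 UCC (Ser): third position 4-fold.
Codon 6 CCC (Pro): third position 4-fold.
Codon 7 AAC (Asn): third position 2-fold.
Codon 8 ACG (Thr): third position 4-fold.
Four-fold degenerate third positions: 5.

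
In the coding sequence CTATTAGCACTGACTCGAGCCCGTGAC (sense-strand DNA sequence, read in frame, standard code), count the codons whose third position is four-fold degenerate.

Codon 1 CTA (Leu): third position 4-fold.
Codon 2 TTA (Leu): third position 2-fold.
Codon 3 GCA (Ala): third position 4-fold.
Codon 4 CTG (Leu): third position 4-fold.
Codon 5 ACT (Thr): third position 4-fold.
Codon 6 CGA (Arg): third position 4-fold.
Codon 7 GCC (Ala): third position 4-fold.
Codon 8 CGT (Arg): third position 4-fold.
Codon 9 GAC (Asp): third position 2-fold.
Four-fold degenerate third positions: 7.

7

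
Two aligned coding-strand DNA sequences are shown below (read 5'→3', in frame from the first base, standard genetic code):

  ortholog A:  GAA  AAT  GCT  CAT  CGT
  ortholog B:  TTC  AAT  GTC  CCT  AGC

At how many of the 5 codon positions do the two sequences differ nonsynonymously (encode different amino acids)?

4

Codon 1: GAA Glu / TTC Phe — nonsynonymous.
Codon 2: AAT Asn / AAT Asn — identical.
Codon 3: GCT Ala / GTC Val — nonsynonymous.
Codon 4: CAT His / CCT Pro — nonsynonymous.
Codon 5: CGT Arg / AGC Ser — nonsynonymous.
Nonsynonymous differences: 4.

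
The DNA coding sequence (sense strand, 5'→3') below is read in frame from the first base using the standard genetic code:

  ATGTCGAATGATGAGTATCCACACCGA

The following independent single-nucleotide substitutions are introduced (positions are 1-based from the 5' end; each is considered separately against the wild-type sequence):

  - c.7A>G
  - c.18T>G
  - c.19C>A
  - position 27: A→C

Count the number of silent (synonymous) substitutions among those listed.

1

Codon 3: AAT (Asn) → GAT (Asp) — missense.
Codon 6: TAT (Tyr) → TAG (Stop) — nonsense.
Codon 7: CCA (Pro) → ACA (Thr) — missense.
Codon 9: CGA (Arg) → CGC (Arg) — synonymous.
Synonymous: 1 of 4.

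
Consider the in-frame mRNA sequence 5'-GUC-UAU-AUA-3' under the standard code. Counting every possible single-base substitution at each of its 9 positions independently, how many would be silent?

6

Codon 1 (GUC, Val): 3 synonymous substitutions.
Codon 2 (UAU, Tyr): 1 synonymous substitution.
Codon 3 (AUA, Ile): 2 synonymous substitutions.
Total: 3 + 1 + 2 = 6.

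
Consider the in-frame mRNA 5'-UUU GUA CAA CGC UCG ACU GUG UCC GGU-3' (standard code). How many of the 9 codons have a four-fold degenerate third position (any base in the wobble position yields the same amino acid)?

7

Codon 1 UUU (Phe): third position 2-fold.
Codon 2 GUA (Val): third position 4-fold.
Codon 3 CAA (Gln): third position 2-fold.
Codon 4 CGC (Arg): third position 4-fold.
Codon 5 UCG (Ser): third position 4-fold.
Codon 6 ACU (Thr): third position 4-fold.
Codon 7 GUG (Val): third position 4-fold.
Codon 8 UCC (Ser): third position 4-fold.
Codon 9 GGU (Gly): third position 4-fold.
Four-fold degenerate third positions: 7.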